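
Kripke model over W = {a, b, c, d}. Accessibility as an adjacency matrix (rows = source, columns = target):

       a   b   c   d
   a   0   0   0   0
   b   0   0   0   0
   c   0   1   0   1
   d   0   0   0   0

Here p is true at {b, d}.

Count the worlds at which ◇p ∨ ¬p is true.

2

a: ◇p is F, ¬p is T. ✓
b: ◇p is F, ¬p is F. ✗
c: ◇p is T, ¬p is T. ✓
d: ◇p is F, ¬p is F. ✗
Satisfying worlds: {a, c}.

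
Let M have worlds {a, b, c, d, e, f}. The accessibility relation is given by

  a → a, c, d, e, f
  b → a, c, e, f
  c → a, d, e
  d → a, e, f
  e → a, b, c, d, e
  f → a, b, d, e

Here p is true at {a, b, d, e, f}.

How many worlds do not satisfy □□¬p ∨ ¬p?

a: □□¬p is F, ¬p is F. ✗
b: □□¬p is F, ¬p is F. ✗
c: □□¬p is F, ¬p is T. ✓
d: □□¬p is F, ¬p is F. ✗
e: □□¬p is F, ¬p is F. ✗
f: □□¬p is F, ¬p is F. ✗
Satisfying worlds: {c}.
So □□¬p ∨ ¬p fails at the other 5 worlds.

5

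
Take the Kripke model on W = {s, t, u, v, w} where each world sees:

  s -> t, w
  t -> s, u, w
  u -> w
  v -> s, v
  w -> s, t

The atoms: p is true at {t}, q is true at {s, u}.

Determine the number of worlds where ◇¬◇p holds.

s: successors {t, w}; ¬◇p there: t:T, w:F. ✓
t: successors {s, u, w}; ¬◇p there: s:F, u:T, w:F. ✓
u: successors {w}; ¬◇p there: w:F. ✗
v: successors {s, v}; ¬◇p there: s:F, v:T. ✓
w: successors {s, t}; ¬◇p there: s:F, t:T. ✓
Satisfying worlds: {s, t, v, w}.

4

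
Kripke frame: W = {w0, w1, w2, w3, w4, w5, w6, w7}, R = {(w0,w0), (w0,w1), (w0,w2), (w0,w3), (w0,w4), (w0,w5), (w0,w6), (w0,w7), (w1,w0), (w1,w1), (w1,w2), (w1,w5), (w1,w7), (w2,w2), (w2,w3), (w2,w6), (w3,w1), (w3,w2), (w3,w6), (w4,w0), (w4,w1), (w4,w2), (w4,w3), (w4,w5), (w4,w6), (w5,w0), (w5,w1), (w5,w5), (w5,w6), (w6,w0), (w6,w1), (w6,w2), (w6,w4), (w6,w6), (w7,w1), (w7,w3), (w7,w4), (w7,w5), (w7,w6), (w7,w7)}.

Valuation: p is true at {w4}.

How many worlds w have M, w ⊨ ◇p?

3

w0: successors {w0, w1, w2, w3, w4, w5, w6, w7}; p there: w0:F, w1:F, w2:F, w3:F, w4:T, w5:F, w6:F, w7:F. ✓
w1: successors {w0, w1, w2, w5, w7}; p there: w0:F, w1:F, w2:F, w5:F, w7:F. ✗
w2: successors {w2, w3, w6}; p there: w2:F, w3:F, w6:F. ✗
w3: successors {w1, w2, w6}; p there: w1:F, w2:F, w6:F. ✗
w4: successors {w0, w1, w2, w3, w5, w6}; p there: w0:F, w1:F, w2:F, w3:F, w5:F, w6:F. ✗
w5: successors {w0, w1, w5, w6}; p there: w0:F, w1:F, w5:F, w6:F. ✗
w6: successors {w0, w1, w2, w4, w6}; p there: w0:F, w1:F, w2:F, w4:T, w6:F. ✓
w7: successors {w1, w3, w4, w5, w6, w7}; p there: w1:F, w3:F, w4:T, w5:F, w6:F, w7:F. ✓
Satisfying worlds: {w0, w6, w7}.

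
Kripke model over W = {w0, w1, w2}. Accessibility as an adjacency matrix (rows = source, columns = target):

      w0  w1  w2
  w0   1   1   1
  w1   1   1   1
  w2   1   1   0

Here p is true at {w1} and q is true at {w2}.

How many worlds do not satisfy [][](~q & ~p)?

w0: successors {w0, w1, w2}; [](~q & ~p) there: w0:F, w1:F, w2:F. ✗
w1: successors {w0, w1, w2}; [](~q & ~p) there: w0:F, w1:F, w2:F. ✗
w2: successors {w0, w1}; [](~q & ~p) there: w0:F, w1:F. ✗
Satisfying worlds: ∅.
So [][](~q & ~p) fails at the other 3 worlds.

3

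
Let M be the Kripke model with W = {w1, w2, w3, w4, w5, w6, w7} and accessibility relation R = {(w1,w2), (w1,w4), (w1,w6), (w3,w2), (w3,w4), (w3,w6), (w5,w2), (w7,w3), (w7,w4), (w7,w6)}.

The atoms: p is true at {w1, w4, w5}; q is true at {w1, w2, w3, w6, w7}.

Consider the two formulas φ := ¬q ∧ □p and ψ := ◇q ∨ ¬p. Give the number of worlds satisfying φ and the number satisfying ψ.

1 and 6

For ¬q ∧ □p:
w1: ¬q is F, □p is F. ✗
w2: ¬q is F, □p is T. ✗
w3: ¬q is F, □p is F. ✗
w4: ¬q is T, □p is T. ✓
w5: ¬q is T, □p is F. ✗
w6: ¬q is F, □p is T. ✗
w7: ¬q is F, □p is F. ✗
— 1 world.
For ◇q ∨ ¬p:
w1: ◇q is T, ¬p is F. ✓
w2: ◇q is F, ¬p is T. ✓
w3: ◇q is T, ¬p is T. ✓
w4: ◇q is F, ¬p is F. ✗
w5: ◇q is T, ¬p is F. ✓
w6: ◇q is F, ¬p is T. ✓
w7: ◇q is T, ¬p is T. ✓
— 6 worlds.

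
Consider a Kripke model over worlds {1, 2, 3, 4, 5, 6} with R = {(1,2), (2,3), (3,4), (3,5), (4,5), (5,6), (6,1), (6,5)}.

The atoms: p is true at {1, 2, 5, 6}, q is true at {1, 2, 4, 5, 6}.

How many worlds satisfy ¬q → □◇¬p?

5

1: ¬q is F, □◇¬p is T. ✓
2: ¬q is F, □◇¬p is T. ✓
3: ¬q is T, □◇¬p is F. ✗
4: ¬q is F, □◇¬p is F. ✓
5: ¬q is F, □◇¬p is F. ✓
6: ¬q is F, □◇¬p is F. ✓
Satisfying worlds: {1, 2, 4, 5, 6}.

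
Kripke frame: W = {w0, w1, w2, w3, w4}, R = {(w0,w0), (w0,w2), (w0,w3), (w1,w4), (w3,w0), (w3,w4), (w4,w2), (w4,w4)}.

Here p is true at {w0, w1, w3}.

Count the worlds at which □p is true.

1

w0: successors {w0, w2, w3}; p there: w0:T, w2:F, w3:T. ✗
w1: successors {w4}; p there: w4:F. ✗
w2: no successors, so □p holds vacuously. ✓
w3: successors {w0, w4}; p there: w0:T, w4:F. ✗
w4: successors {w2, w4}; p there: w2:F, w4:F. ✗
Satisfying worlds: {w2}.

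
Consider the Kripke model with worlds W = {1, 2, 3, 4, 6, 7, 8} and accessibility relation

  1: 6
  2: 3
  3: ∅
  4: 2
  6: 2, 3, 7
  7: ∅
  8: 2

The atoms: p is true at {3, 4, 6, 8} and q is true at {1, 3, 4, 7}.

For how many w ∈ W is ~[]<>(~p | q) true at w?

1: []<>(~p | q) is T. ✗
2: []<>(~p | q) is F. ✓
3: []<>(~p | q) is T. ✗
4: []<>(~p | q) is T. ✗
6: []<>(~p | q) is F. ✓
7: []<>(~p | q) is T. ✗
8: []<>(~p | q) is T. ✗
Satisfying worlds: {2, 6}.

2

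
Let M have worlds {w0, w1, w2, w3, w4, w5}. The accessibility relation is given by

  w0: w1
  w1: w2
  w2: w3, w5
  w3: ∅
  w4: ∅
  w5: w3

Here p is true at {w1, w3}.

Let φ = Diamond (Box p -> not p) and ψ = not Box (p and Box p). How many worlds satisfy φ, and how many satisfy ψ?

For Diamond (Box p -> not p):
w0: successors {w1}; Box p -> not p there: w1:T. ✓
w1: successors {w2}; Box p -> not p there: w2:T. ✓
w2: successors {w3, w5}; Box p -> not p there: w3:F, w5:T. ✓
w3: no successors, so Diamond (Box p -> not p) fails. ✗
w4: no successors, so Diamond (Box p -> not p) fails. ✗
w5: successors {w3}; Box p -> not p there: w3:F. ✗
— 3 worlds.
For not Box (p and Box p):
w0: Box (p and Box p) is F. ✓
w1: Box (p and Box p) is F. ✓
w2: Box (p and Box p) is F. ✓
w3: Box (p and Box p) is T. ✗
w4: Box (p and Box p) is T. ✗
w5: Box (p and Box p) is T. ✗
— 3 worlds.

3 and 3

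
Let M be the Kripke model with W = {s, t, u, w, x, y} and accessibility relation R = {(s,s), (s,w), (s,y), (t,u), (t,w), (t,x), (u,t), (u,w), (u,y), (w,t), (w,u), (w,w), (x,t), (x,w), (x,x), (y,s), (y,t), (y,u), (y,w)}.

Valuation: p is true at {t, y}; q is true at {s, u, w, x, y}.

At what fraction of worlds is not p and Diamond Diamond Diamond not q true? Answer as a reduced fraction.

s: not p is T, Diamond Diamond Diamond not q is T. ✓
t: not p is F, Diamond Diamond Diamond not q is T. ✗
u: not p is T, Diamond Diamond Diamond not q is T. ✓
w: not p is T, Diamond Diamond Diamond not q is T. ✓
x: not p is T, Diamond Diamond Diamond not q is T. ✓
y: not p is F, Diamond Diamond Diamond not q is T. ✗
That's 4 of 6 worlds, so 4/6 = 2/3.

2/3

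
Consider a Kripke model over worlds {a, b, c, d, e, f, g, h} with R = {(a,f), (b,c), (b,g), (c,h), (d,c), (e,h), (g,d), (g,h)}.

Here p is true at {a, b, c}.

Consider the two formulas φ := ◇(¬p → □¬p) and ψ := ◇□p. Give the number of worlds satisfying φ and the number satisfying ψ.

6 and 4

For ◇(¬p → □¬p):
a: successors {f}; ¬p → □¬p there: f:T. ✓
b: successors {c, g}; ¬p → □¬p there: c:T, g:T. ✓
c: successors {h}; ¬p → □¬p there: h:T. ✓
d: successors {c}; ¬p → □¬p there: c:T. ✓
e: successors {h}; ¬p → □¬p there: h:T. ✓
f: no successors, so ◇(¬p → □¬p) fails. ✗
g: successors {d, h}; ¬p → □¬p there: d:F, h:T. ✓
h: no successors, so ◇(¬p → □¬p) fails. ✗
— 6 worlds.
For ◇□p:
a: successors {f}; □p there: f:T. ✓
b: successors {c, g}; □p there: c:F, g:F. ✗
c: successors {h}; □p there: h:T. ✓
d: successors {c}; □p there: c:F. ✗
e: successors {h}; □p there: h:T. ✓
f: no successors, so ◇□p fails. ✗
g: successors {d, h}; □p there: d:T, h:T. ✓
h: no successors, so ◇□p fails. ✗
— 4 worlds.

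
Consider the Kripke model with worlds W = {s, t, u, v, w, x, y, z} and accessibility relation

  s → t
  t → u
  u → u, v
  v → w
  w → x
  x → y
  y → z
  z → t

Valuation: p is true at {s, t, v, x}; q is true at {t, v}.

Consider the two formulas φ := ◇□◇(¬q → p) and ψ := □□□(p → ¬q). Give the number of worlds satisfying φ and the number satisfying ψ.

For ◇□◇(¬q → p):
s: successors {t}; □◇(¬q → p) there: t:T. ✓
t: successors {u}; □◇(¬q → p) there: u:F. ✗
u: successors {u, v}; □◇(¬q → p) there: u:F, v:T. ✓
v: successors {w}; □◇(¬q → p) there: w:F. ✗
w: successors {x}; □◇(¬q → p) there: x:F. ✗
x: successors {y}; □◇(¬q → p) there: y:T. ✓
y: successors {z}; □◇(¬q → p) there: z:F. ✗
z: successors {t}; □◇(¬q → p) there: t:T. ✓
— 4 worlds.
For □□□(p → ¬q):
s: successors {t}; □□(p → ¬q) there: t:F. ✗
t: successors {u}; □□(p → ¬q) there: u:F. ✗
u: successors {u, v}; □□(p → ¬q) there: u:F, v:T. ✗
v: successors {w}; □□(p → ¬q) there: w:T. ✓
w: successors {x}; □□(p → ¬q) there: x:T. ✓
x: successors {y}; □□(p → ¬q) there: y:F. ✗
y: successors {z}; □□(p → ¬q) there: z:T. ✓
z: successors {t}; □□(p → ¬q) there: t:F. ✗
— 3 worlds.

4 and 3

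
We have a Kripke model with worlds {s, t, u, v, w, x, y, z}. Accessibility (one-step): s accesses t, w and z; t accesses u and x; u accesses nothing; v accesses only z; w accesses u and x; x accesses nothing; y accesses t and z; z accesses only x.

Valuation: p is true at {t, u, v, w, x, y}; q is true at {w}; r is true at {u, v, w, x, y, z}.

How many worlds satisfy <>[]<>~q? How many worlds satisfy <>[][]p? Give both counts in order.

For <>[]<>~q:
s: successors {t, w, z}; []<>~q there: t:F, w:F, z:F. ✗
t: successors {u, x}; []<>~q there: u:T, x:T. ✓
u: no successors, so <>[]<>~q fails. ✗
v: successors {z}; []<>~q there: z:F. ✗
w: successors {u, x}; []<>~q there: u:T, x:T. ✓
x: no successors, so <>[]<>~q fails. ✗
y: successors {t, z}; []<>~q there: t:F, z:F. ✗
z: successors {x}; []<>~q there: x:T. ✓
— 3 worlds.
For <>[][]p:
s: successors {t, w, z}; [][]p there: t:T, w:T, z:T. ✓
t: successors {u, x}; [][]p there: u:T, x:T. ✓
u: no successors, so <>[][]p fails. ✗
v: successors {z}; [][]p there: z:T. ✓
w: successors {u, x}; [][]p there: u:T, x:T. ✓
x: no successors, so <>[][]p fails. ✗
y: successors {t, z}; [][]p there: t:T, z:T. ✓
z: successors {x}; [][]p there: x:T. ✓
— 6 worlds.

3 and 6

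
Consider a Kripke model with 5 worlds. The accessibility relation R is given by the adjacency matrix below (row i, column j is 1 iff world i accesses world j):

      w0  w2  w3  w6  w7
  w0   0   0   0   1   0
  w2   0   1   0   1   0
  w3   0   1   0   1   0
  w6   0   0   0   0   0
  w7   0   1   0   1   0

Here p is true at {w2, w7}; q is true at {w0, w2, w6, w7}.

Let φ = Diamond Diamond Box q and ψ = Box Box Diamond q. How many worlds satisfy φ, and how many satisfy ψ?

For Diamond Diamond Box q:
w0: successors {w6}; Diamond Box q there: w6:F. ✗
w2: successors {w2, w6}; Diamond Box q there: w2:T, w6:F. ✓
w3: successors {w2, w6}; Diamond Box q there: w2:T, w6:F. ✓
w6: no successors, so Diamond Diamond Box q fails. ✗
w7: successors {w2, w6}; Diamond Box q there: w2:T, w6:F. ✓
— 3 worlds.
For Box Box Diamond q:
w0: successors {w6}; Box Diamond q there: w6:T. ✓
w2: successors {w2, w6}; Box Diamond q there: w2:F, w6:T. ✗
w3: successors {w2, w6}; Box Diamond q there: w2:F, w6:T. ✗
w6: no successors, so Box Box Diamond q holds vacuously. ✓
w7: successors {w2, w6}; Box Diamond q there: w2:F, w6:T. ✗
— 2 worlds.

3 and 2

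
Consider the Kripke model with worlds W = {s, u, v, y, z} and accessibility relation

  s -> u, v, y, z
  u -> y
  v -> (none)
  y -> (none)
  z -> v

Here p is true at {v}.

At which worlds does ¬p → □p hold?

{v, y, z}

s: ¬p is T, □p is F. ✗
u: ¬p is T, □p is F. ✗
v: ¬p is F, □p is T. ✓
y: ¬p is T, □p is T. ✓
z: ¬p is T, □p is T. ✓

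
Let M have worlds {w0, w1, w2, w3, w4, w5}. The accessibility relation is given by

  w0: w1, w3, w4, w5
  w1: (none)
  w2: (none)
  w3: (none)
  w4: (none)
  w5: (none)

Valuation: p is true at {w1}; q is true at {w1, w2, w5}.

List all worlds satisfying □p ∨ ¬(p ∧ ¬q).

{w0, w1, w2, w3, w4, w5}

w0: □p is F, ¬(p ∧ ¬q) is T. ✓
w1: □p is T, ¬(p ∧ ¬q) is T. ✓
w2: □p is T, ¬(p ∧ ¬q) is T. ✓
w3: □p is T, ¬(p ∧ ¬q) is T. ✓
w4: □p is T, ¬(p ∧ ¬q) is T. ✓
w5: □p is T, ¬(p ∧ ¬q) is T. ✓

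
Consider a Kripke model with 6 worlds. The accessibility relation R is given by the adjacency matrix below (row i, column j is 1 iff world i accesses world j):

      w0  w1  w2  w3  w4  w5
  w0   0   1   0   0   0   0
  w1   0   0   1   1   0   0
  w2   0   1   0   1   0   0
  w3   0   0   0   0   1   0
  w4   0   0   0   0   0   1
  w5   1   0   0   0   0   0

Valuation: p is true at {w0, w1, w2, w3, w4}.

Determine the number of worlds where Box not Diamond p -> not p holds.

w0: Box not Diamond p is F, not p is F. ✓
w1: Box not Diamond p is F, not p is F. ✓
w2: Box not Diamond p is F, not p is F. ✓
w3: Box not Diamond p is T, not p is F. ✗
w4: Box not Diamond p is F, not p is F. ✓
w5: Box not Diamond p is F, not p is T. ✓
Satisfying worlds: {w0, w1, w2, w4, w5}.

5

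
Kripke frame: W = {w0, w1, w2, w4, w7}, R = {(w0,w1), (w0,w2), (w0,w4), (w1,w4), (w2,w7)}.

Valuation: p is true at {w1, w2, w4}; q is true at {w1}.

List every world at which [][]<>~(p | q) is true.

{w1, w2, w4, w7}

w0: successors {w1, w2, w4}; []<>~(p | q) there: w1:F, w2:F, w4:T. ✗
w1: successors {w4}; []<>~(p | q) there: w4:T. ✓
w2: successors {w7}; []<>~(p | q) there: w7:T. ✓
w4: no successors, so [][]<>~(p | q) holds vacuously. ✓
w7: no successors, so [][]<>~(p | q) holds vacuously. ✓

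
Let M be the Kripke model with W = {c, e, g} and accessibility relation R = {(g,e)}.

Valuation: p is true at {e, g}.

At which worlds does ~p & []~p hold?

c: ~p is T, []~p is T. ✓
e: ~p is F, []~p is T. ✗
g: ~p is F, []~p is F. ✗

{c}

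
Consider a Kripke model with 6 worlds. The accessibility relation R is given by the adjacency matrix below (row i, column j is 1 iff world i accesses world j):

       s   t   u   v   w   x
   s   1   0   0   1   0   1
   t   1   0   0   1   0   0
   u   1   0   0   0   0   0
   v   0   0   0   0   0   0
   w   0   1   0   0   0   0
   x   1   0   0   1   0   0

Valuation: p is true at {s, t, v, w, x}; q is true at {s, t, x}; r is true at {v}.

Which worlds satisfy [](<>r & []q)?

s: successors {s, v, x}; <>r & []q there: s:F, v:F, x:F. ✗
t: successors {s, v}; <>r & []q there: s:F, v:F. ✗
u: successors {s}; <>r & []q there: s:F. ✗
v: no successors, so [](<>r & []q) holds vacuously. ✓
w: successors {t}; <>r & []q there: t:F. ✗
x: successors {s, v}; <>r & []q there: s:F, v:F. ✗

{v}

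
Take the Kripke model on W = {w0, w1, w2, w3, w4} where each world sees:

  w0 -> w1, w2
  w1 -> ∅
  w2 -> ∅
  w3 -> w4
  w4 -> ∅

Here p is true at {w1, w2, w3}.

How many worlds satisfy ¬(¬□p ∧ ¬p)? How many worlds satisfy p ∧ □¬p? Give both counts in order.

For ¬(¬□p ∧ ¬p):
w0: ¬□p ∧ ¬p is F. ✓
w1: ¬□p ∧ ¬p is F. ✓
w2: ¬□p ∧ ¬p is F. ✓
w3: ¬□p ∧ ¬p is F. ✓
w4: ¬□p ∧ ¬p is F. ✓
— 5 worlds.
For p ∧ □¬p:
w0: p is F, □¬p is F. ✗
w1: p is T, □¬p is T. ✓
w2: p is T, □¬p is T. ✓
w3: p is T, □¬p is T. ✓
w4: p is F, □¬p is T. ✗
— 3 worlds.

5 and 3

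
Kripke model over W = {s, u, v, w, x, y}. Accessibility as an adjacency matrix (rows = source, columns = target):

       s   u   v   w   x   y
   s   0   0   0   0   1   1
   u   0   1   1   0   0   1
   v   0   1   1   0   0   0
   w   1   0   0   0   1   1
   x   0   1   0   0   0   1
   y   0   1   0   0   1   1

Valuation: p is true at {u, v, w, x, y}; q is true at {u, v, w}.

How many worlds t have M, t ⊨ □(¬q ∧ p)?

s: successors {x, y}; ¬q ∧ p there: x:T, y:T. ✓
u: successors {u, v, y}; ¬q ∧ p there: u:F, v:F, y:T. ✗
v: successors {u, v}; ¬q ∧ p there: u:F, v:F. ✗
w: successors {s, x, y}; ¬q ∧ p there: s:F, x:T, y:T. ✗
x: successors {u, y}; ¬q ∧ p there: u:F, y:T. ✗
y: successors {u, x, y}; ¬q ∧ p there: u:F, x:T, y:T. ✗
Satisfying worlds: {s}.

1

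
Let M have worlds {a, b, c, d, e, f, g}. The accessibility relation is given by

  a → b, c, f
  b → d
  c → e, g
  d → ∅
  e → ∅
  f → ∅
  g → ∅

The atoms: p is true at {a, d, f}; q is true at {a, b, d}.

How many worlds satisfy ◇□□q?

a: successors {b, c, f}; □□q there: b:T, c:T, f:T. ✓
b: successors {d}; □□q there: d:T. ✓
c: successors {e, g}; □□q there: e:T, g:T. ✓
d: no successors, so ◇□□q fails. ✗
e: no successors, so ◇□□q fails. ✗
f: no successors, so ◇□□q fails. ✗
g: no successors, so ◇□□q fails. ✗
Satisfying worlds: {a, b, c}.

3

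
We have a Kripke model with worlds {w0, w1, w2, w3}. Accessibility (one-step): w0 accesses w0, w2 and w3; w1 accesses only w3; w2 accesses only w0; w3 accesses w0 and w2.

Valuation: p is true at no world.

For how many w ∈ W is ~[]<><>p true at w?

w0: []<><>p is F. ✓
w1: []<><>p is F. ✓
w2: []<><>p is F. ✓
w3: []<><>p is F. ✓
Satisfying worlds: {w0, w1, w2, w3}.

4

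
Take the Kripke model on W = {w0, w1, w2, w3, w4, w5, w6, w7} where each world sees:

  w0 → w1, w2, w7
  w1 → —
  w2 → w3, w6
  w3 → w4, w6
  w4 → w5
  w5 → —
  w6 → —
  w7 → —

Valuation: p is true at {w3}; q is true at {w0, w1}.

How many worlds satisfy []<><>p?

w0: successors {w1, w2, w7}; <><>p there: w1:F, w2:F, w7:F. ✗
w1: no successors, so []<><>p holds vacuously. ✓
w2: successors {w3, w6}; <><>p there: w3:F, w6:F. ✗
w3: successors {w4, w6}; <><>p there: w4:F, w6:F. ✗
w4: successors {w5}; <><>p there: w5:F. ✗
w5: no successors, so []<><>p holds vacuously. ✓
w6: no successors, so []<><>p holds vacuously. ✓
w7: no successors, so []<><>p holds vacuously. ✓
Satisfying worlds: {w1, w5, w6, w7}.

4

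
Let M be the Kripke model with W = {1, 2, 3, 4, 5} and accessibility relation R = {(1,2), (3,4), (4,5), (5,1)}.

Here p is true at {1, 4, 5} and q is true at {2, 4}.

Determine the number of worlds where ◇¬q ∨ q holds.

1: ◇¬q is F, q is F. ✗
2: ◇¬q is F, q is T. ✓
3: ◇¬q is F, q is F. ✗
4: ◇¬q is T, q is T. ✓
5: ◇¬q is T, q is F. ✓
Satisfying worlds: {2, 4, 5}.

3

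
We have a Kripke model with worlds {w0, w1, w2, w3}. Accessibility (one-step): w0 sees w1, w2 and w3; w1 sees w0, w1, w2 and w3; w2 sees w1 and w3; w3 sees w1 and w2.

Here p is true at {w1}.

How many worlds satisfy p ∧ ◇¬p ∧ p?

1

w0: p ∧ ◇¬p is F, p is F. ✗
w1: p ∧ ◇¬p is T, p is T. ✓
w2: p ∧ ◇¬p is F, p is F. ✗
w3: p ∧ ◇¬p is F, p is F. ✗
Satisfying worlds: {w1}.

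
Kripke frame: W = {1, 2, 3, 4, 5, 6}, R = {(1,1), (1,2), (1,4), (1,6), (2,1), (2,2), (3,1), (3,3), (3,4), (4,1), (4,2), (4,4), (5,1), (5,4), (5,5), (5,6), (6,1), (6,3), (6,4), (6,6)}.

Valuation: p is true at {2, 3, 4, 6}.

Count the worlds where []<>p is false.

1: successors {1, 2, 4, 6}; <>p there: 1:T, 2:T, 4:T, 6:T. ✓
2: successors {1, 2}; <>p there: 1:T, 2:T. ✓
3: successors {1, 3, 4}; <>p there: 1:T, 3:T, 4:T. ✓
4: successors {1, 2, 4}; <>p there: 1:T, 2:T, 4:T. ✓
5: successors {1, 4, 5, 6}; <>p there: 1:T, 4:T, 5:T, 6:T. ✓
6: successors {1, 3, 4, 6}; <>p there: 1:T, 3:T, 4:T, 6:T. ✓
Satisfying worlds: {1, 2, 3, 4, 5, 6}.
So []<>p fails at the other 0 worlds.

0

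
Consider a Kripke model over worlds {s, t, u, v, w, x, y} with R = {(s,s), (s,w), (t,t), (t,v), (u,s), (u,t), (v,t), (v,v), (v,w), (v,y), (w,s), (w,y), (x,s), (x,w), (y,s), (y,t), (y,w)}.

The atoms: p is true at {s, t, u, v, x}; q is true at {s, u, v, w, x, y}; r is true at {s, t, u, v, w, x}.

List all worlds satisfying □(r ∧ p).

s: successors {s, w}; r ∧ p there: s:T, w:F. ✗
t: successors {t, v}; r ∧ p there: t:T, v:T. ✓
u: successors {s, t}; r ∧ p there: s:T, t:T. ✓
v: successors {t, v, w, y}; r ∧ p there: t:T, v:T, w:F, y:F. ✗
w: successors {s, y}; r ∧ p there: s:T, y:F. ✗
x: successors {s, w}; r ∧ p there: s:T, w:F. ✗
y: successors {s, t, w}; r ∧ p there: s:T, t:T, w:F. ✗

{t, u}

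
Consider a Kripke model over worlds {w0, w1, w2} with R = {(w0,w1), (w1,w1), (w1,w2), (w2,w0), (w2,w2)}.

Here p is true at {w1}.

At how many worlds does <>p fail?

1

w0: successors {w1}; p there: w1:T. ✓
w1: successors {w1, w2}; p there: w1:T, w2:F. ✓
w2: successors {w0, w2}; p there: w0:F, w2:F. ✗
Satisfying worlds: {w0, w1}.
So <>p fails at the other 1 world.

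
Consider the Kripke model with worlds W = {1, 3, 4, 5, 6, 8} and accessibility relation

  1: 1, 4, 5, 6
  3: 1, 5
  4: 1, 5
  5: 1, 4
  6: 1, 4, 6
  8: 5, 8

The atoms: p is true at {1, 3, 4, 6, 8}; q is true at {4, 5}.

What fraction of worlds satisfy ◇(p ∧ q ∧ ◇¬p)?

1/2

1: successors {1, 4, 5, 6}; p ∧ q ∧ ◇¬p there: 1:F, 4:T, 5:F, 6:F. ✓
3: successors {1, 5}; p ∧ q ∧ ◇¬p there: 1:F, 5:F. ✗
4: successors {1, 5}; p ∧ q ∧ ◇¬p there: 1:F, 5:F. ✗
5: successors {1, 4}; p ∧ q ∧ ◇¬p there: 1:F, 4:T. ✓
6: successors {1, 4, 6}; p ∧ q ∧ ◇¬p there: 1:F, 4:T, 6:F. ✓
8: successors {5, 8}; p ∧ q ∧ ◇¬p there: 5:F, 8:F. ✗
That's 3 of 6 worlds, so 3/6 = 1/2.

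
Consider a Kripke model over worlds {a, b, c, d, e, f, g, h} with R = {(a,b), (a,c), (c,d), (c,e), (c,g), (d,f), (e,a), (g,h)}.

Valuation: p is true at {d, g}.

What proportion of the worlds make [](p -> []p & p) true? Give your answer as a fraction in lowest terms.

a: successors {b, c}; p -> []p & p there: b:T, c:T. ✓
b: no successors, so [](p -> []p & p) holds vacuously. ✓
c: successors {d, e, g}; p -> []p & p there: d:F, e:T, g:F. ✗
d: successors {f}; p -> []p & p there: f:T. ✓
e: successors {a}; p -> []p & p there: a:T. ✓
f: no successors, so [](p -> []p & p) holds vacuously. ✓
g: successors {h}; p -> []p & p there: h:T. ✓
h: no successors, so [](p -> []p & p) holds vacuously. ✓
That's 7 of 8 worlds, so 7/8.

7/8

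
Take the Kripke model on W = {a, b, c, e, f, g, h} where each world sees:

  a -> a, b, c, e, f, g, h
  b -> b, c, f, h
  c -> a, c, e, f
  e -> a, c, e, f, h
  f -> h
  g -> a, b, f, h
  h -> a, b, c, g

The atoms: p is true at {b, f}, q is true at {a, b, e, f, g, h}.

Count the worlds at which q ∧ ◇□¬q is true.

0

a: q is T, ◇□¬q is F. ✗
b: q is T, ◇□¬q is F. ✗
c: q is F, ◇□¬q is F. ✗
e: q is T, ◇□¬q is F. ✗
f: q is T, ◇□¬q is F. ✗
g: q is T, ◇□¬q is F. ✗
h: q is T, ◇□¬q is F. ✗
Satisfying worlds: ∅.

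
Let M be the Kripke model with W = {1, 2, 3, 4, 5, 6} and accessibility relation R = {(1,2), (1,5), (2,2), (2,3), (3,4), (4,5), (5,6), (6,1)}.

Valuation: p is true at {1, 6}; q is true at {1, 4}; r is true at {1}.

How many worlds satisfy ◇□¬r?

1: successors {2, 5}; □¬r there: 2:T, 5:T. ✓
2: successors {2, 3}; □¬r there: 2:T, 3:T. ✓
3: successors {4}; □¬r there: 4:T. ✓
4: successors {5}; □¬r there: 5:T. ✓
5: successors {6}; □¬r there: 6:F. ✗
6: successors {1}; □¬r there: 1:T. ✓
Satisfying worlds: {1, 2, 3, 4, 6}.

5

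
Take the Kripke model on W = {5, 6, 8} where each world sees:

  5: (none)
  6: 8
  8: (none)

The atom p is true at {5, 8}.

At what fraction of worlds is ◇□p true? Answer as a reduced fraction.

5: no successors, so ◇□p fails. ✗
6: successors {8}; □p there: 8:T. ✓
8: no successors, so ◇□p fails. ✗
That's 1 of 3 worlds, so 1/3.

1/3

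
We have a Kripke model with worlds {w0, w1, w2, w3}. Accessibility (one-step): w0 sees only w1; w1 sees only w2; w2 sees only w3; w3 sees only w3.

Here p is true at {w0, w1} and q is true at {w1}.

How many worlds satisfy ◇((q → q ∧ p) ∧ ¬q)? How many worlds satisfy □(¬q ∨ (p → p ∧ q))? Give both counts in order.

For ◇((q → q ∧ p) ∧ ¬q):
w0: successors {w1}; (q → q ∧ p) ∧ ¬q there: w1:F. ✗
w1: successors {w2}; (q → q ∧ p) ∧ ¬q there: w2:T. ✓
w2: successors {w3}; (q → q ∧ p) ∧ ¬q there: w3:T. ✓
w3: successors {w3}; (q → q ∧ p) ∧ ¬q there: w3:T. ✓
— 3 worlds.
For □(¬q ∨ (p → p ∧ q)):
w0: successors {w1}; ¬q ∨ (p → p ∧ q) there: w1:T. ✓
w1: successors {w2}; ¬q ∨ (p → p ∧ q) there: w2:T. ✓
w2: successors {w3}; ¬q ∨ (p → p ∧ q) there: w3:T. ✓
w3: successors {w3}; ¬q ∨ (p → p ∧ q) there: w3:T. ✓
— 4 worlds.

3 and 4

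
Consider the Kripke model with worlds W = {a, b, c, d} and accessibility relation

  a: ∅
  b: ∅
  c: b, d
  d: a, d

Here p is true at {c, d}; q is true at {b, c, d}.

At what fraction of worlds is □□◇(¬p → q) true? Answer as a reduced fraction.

1/2

a: no successors, so □□◇(¬p → q) holds vacuously. ✓
b: no successors, so □□◇(¬p → q) holds vacuously. ✓
c: successors {b, d}; □◇(¬p → q) there: b:T, d:F. ✗
d: successors {a, d}; □◇(¬p → q) there: a:T, d:F. ✗
That's 2 of 4 worlds, so 2/4 = 1/2.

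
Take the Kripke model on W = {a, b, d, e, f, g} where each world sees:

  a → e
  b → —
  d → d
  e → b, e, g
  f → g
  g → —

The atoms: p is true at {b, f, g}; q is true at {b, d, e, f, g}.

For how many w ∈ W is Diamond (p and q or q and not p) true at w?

4

a: successors {e}; p and q or q and not p there: e:T. ✓
b: no successors, so Diamond (p and q or q and not p) fails. ✗
d: successors {d}; p and q or q and not p there: d:T. ✓
e: successors {b, e, g}; p and q or q and not p there: b:T, e:T, g:T. ✓
f: successors {g}; p and q or q and not p there: g:T. ✓
g: no successors, so Diamond (p and q or q and not p) fails. ✗
Satisfying worlds: {a, d, e, f}.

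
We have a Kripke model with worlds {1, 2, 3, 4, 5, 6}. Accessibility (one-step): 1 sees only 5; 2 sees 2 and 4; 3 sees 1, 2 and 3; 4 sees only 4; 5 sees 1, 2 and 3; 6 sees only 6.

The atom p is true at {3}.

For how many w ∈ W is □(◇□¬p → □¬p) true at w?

3

1: successors {5}; ◇□¬p → □¬p there: 5:F. ✗
2: successors {2, 4}; ◇□¬p → □¬p there: 2:T, 4:T. ✓
3: successors {1, 2, 3}; ◇□¬p → □¬p there: 1:T, 2:T, 3:F. ✗
4: successors {4}; ◇□¬p → □¬p there: 4:T. ✓
5: successors {1, 2, 3}; ◇□¬p → □¬p there: 1:T, 2:T, 3:F. ✗
6: successors {6}; ◇□¬p → □¬p there: 6:T. ✓
Satisfying worlds: {2, 4, 6}.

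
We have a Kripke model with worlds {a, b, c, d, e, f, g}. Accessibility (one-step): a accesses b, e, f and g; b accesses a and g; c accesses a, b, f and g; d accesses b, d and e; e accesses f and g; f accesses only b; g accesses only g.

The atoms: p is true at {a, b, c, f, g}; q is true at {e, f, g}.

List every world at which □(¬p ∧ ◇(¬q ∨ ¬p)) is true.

∅

a: successors {b, e, f, g}; ¬p ∧ ◇(¬q ∨ ¬p) there: b:F, e:F, f:F, g:F. ✗
b: successors {a, g}; ¬p ∧ ◇(¬q ∨ ¬p) there: a:F, g:F. ✗
c: successors {a, b, f, g}; ¬p ∧ ◇(¬q ∨ ¬p) there: a:F, b:F, f:F, g:F. ✗
d: successors {b, d, e}; ¬p ∧ ◇(¬q ∨ ¬p) there: b:F, d:T, e:F. ✗
e: successors {f, g}; ¬p ∧ ◇(¬q ∨ ¬p) there: f:F, g:F. ✗
f: successors {b}; ¬p ∧ ◇(¬q ∨ ¬p) there: b:F. ✗
g: successors {g}; ¬p ∧ ◇(¬q ∨ ¬p) there: g:F. ✗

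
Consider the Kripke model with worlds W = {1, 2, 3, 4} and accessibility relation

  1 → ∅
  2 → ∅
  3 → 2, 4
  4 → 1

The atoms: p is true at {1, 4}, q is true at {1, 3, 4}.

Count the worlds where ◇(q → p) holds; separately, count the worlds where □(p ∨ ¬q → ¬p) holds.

For ◇(q → p):
1: no successors, so ◇(q → p) fails. ✗
2: no successors, so ◇(q → p) fails. ✗
3: successors {2, 4}; q → p there: 2:T, 4:T. ✓
4: successors {1}; q → p there: 1:T. ✓
— 2 worlds.
For □(p ∨ ¬q → ¬p):
1: no successors, so □(p ∨ ¬q → ¬p) holds vacuously. ✓
2: no successors, so □(p ∨ ¬q → ¬p) holds vacuously. ✓
3: successors {2, 4}; p ∨ ¬q → ¬p there: 2:T, 4:F. ✗
4: successors {1}; p ∨ ¬q → ¬p there: 1:F. ✗
— 2 worlds.

2 and 2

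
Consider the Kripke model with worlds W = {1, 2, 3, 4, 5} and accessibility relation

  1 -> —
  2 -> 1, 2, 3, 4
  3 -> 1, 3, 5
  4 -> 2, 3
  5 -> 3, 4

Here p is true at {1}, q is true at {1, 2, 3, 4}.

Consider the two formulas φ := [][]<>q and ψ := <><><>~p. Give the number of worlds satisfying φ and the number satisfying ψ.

1 and 4

For [][]<>q:
1: no successors, so [][]<>q holds vacuously. ✓
2: successors {1, 2, 3, 4}; []<>q there: 1:T, 2:F, 3:F, 4:T. ✗
3: successors {1, 3, 5}; []<>q there: 1:T, 3:F, 5:T. ✗
4: successors {2, 3}; []<>q there: 2:F, 3:F. ✗
5: successors {3, 4}; []<>q there: 3:F, 4:T. ✗
— 1 world.
For <><><>~p:
1: no successors, so <><><>~p fails. ✗
2: successors {1, 2, 3, 4}; <><>~p there: 1:F, 2:T, 3:T, 4:T. ✓
3: successors {1, 3, 5}; <><>~p there: 1:F, 3:T, 5:T. ✓
4: successors {2, 3}; <><>~p there: 2:T, 3:T. ✓
5: successors {3, 4}; <><>~p there: 3:T, 4:T. ✓
— 4 worlds.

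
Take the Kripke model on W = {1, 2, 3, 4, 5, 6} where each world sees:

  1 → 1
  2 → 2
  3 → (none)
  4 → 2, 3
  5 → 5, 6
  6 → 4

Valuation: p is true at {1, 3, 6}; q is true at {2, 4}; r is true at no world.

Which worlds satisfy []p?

1: successors {1}; p there: 1:T. ✓
2: successors {2}; p there: 2:F. ✗
3: no successors, so []p holds vacuously. ✓
4: successors {2, 3}; p there: 2:F, 3:T. ✗
5: successors {5, 6}; p there: 5:F, 6:T. ✗
6: successors {4}; p there: 4:F. ✗

{1, 3}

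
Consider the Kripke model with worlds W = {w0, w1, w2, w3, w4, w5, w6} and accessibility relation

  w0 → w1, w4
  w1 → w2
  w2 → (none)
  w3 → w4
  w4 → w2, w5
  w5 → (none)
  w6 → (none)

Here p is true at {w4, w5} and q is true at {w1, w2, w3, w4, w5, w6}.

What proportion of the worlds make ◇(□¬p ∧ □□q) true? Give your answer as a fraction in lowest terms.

w0: successors {w1, w4}; □¬p ∧ □□q there: w1:T, w4:F. ✓
w1: successors {w2}; □¬p ∧ □□q there: w2:T. ✓
w2: no successors, so ◇(□¬p ∧ □□q) fails. ✗
w3: successors {w4}; □¬p ∧ □□q there: w4:F. ✗
w4: successors {w2, w5}; □¬p ∧ □□q there: w2:T, w5:T. ✓
w5: no successors, so ◇(□¬p ∧ □□q) fails. ✗
w6: no successors, so ◇(□¬p ∧ □□q) fails. ✗
That's 3 of 7 worlds, so 3/7.

3/7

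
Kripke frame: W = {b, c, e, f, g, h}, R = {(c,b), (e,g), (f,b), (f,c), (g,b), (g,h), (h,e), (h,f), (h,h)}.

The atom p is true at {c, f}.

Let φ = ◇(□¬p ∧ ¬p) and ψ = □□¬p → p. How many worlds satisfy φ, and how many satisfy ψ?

5 and 4

For ◇(□¬p ∧ ¬p):
b: no successors, so ◇(□¬p ∧ ¬p) fails. ✗
c: successors {b}; □¬p ∧ ¬p there: b:T. ✓
e: successors {g}; □¬p ∧ ¬p there: g:T. ✓
f: successors {b, c}; □¬p ∧ ¬p there: b:T, c:F. ✓
g: successors {b, h}; □¬p ∧ ¬p there: b:T, h:F. ✓
h: successors {e, f, h}; □¬p ∧ ¬p there: e:T, f:F, h:F. ✓
— 5 worlds.
For □□¬p → p:
b: □□¬p is T, p is F. ✗
c: □□¬p is T, p is T. ✓
e: □□¬p is T, p is F. ✗
f: □□¬p is T, p is T. ✓
g: □□¬p is F, p is F. ✓
h: □□¬p is F, p is F. ✓
— 4 worlds.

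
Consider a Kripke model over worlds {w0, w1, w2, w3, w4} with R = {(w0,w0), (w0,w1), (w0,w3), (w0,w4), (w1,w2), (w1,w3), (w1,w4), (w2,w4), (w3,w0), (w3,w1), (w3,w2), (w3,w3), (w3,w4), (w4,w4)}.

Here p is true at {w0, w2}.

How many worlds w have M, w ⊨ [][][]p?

0

w0: successors {w0, w1, w3, w4}; [][]p there: w0:F, w1:F, w3:F, w4:F. ✗
w1: successors {w2, w3, w4}; [][]p there: w2:F, w3:F, w4:F. ✗
w2: successors {w4}; [][]p there: w4:F. ✗
w3: successors {w0, w1, w2, w3, w4}; [][]p there: w0:F, w1:F, w2:F, w3:F, w4:F. ✗
w4: successors {w4}; [][]p there: w4:F. ✗
Satisfying worlds: ∅.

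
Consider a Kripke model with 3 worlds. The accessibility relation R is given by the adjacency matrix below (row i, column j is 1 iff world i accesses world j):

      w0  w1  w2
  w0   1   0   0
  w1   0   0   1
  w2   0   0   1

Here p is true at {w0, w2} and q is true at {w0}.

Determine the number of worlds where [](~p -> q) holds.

w0: successors {w0}; ~p -> q there: w0:T. ✓
w1: successors {w2}; ~p -> q there: w2:T. ✓
w2: successors {w2}; ~p -> q there: w2:T. ✓
Satisfying worlds: {w0, w1, w2}.

3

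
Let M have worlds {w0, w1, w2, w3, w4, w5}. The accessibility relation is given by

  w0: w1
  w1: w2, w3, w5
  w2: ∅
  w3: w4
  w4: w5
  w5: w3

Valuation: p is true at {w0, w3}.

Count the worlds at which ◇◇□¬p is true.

w0: successors {w1}; ◇□¬p there: w1:T. ✓
w1: successors {w2, w3, w5}; ◇□¬p there: w2:F, w3:T, w5:T. ✓
w2: no successors, so ◇◇□¬p fails. ✗
w3: successors {w4}; ◇□¬p there: w4:F. ✗
w4: successors {w5}; ◇□¬p there: w5:T. ✓
w5: successors {w3}; ◇□¬p there: w3:T. ✓
Satisfying worlds: {w0, w1, w4, w5}.

4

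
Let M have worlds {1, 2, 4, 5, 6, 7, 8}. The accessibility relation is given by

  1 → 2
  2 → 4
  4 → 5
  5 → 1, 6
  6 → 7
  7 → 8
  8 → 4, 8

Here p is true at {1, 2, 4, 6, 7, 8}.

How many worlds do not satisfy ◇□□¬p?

6

1: successors {2}; □□¬p there: 2:T. ✓
2: successors {4}; □□¬p there: 4:F. ✗
4: successors {5}; □□¬p there: 5:F. ✗
5: successors {1, 6}; □□¬p there: 1:F, 6:F. ✗
6: successors {7}; □□¬p there: 7:F. ✗
7: successors {8}; □□¬p there: 8:F. ✗
8: successors {4, 8}; □□¬p there: 4:F, 8:F. ✗
Satisfying worlds: {1}.
So ◇□□¬p fails at the other 6 worlds.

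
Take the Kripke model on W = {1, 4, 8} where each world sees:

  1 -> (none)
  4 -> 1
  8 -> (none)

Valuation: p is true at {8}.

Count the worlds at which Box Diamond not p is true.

2

1: no successors, so Box Diamond not p holds vacuously. ✓
4: successors {1}; Diamond not p there: 1:F. ✗
8: no successors, so Box Diamond not p holds vacuously. ✓
Satisfying worlds: {1, 8}.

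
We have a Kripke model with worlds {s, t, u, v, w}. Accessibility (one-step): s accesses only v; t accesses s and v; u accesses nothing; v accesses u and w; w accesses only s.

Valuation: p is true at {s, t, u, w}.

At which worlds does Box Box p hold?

s: successors {v}; Box p there: v:T. ✓
t: successors {s, v}; Box p there: s:F, v:T. ✗
u: no successors, so Box Box p holds vacuously. ✓
v: successors {u, w}; Box p there: u:T, w:T. ✓
w: successors {s}; Box p there: s:F. ✗

{s, u, v}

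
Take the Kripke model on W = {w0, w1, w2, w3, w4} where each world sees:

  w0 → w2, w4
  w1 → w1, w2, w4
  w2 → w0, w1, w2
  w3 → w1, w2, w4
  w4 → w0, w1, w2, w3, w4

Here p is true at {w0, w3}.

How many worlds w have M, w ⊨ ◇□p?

w0: successors {w2, w4}; □p there: w2:F, w4:F. ✗
w1: successors {w1, w2, w4}; □p there: w1:F, w2:F, w4:F. ✗
w2: successors {w0, w1, w2}; □p there: w0:F, w1:F, w2:F. ✗
w3: successors {w1, w2, w4}; □p there: w1:F, w2:F, w4:F. ✗
w4: successors {w0, w1, w2, w3, w4}; □p there: w0:F, w1:F, w2:F, w3:F, w4:F. ✗
Satisfying worlds: ∅.

0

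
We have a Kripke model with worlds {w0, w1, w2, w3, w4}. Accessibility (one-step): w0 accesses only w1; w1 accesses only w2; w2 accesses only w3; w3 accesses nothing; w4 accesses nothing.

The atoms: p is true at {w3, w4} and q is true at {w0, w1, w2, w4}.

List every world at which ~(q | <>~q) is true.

w0: q | <>~q is T. ✗
w1: q | <>~q is T. ✗
w2: q | <>~q is T. ✗
w3: q | <>~q is F. ✓
w4: q | <>~q is T. ✗

{w3}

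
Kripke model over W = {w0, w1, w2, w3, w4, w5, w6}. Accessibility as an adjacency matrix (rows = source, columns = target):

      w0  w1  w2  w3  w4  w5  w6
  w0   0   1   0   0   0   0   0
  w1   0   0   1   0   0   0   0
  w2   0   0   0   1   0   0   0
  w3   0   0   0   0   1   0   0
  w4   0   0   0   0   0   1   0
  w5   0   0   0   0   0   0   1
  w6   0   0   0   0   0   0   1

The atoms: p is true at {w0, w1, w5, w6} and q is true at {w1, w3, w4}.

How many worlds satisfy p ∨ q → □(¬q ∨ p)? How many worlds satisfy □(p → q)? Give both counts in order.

For p ∨ q → □(¬q ∨ p):
w0: p ∨ q is T, □(¬q ∨ p) is T. ✓
w1: p ∨ q is T, □(¬q ∨ p) is T. ✓
w2: p ∨ q is F, □(¬q ∨ p) is F. ✓
w3: p ∨ q is T, □(¬q ∨ p) is F. ✗
w4: p ∨ q is T, □(¬q ∨ p) is T. ✓
w5: p ∨ q is T, □(¬q ∨ p) is T. ✓
w6: p ∨ q is T, □(¬q ∨ p) is T. ✓
— 6 worlds.
For □(p → q):
w0: successors {w1}; p → q there: w1:T. ✓
w1: successors {w2}; p → q there: w2:T. ✓
w2: successors {w3}; p → q there: w3:T. ✓
w3: successors {w4}; p → q there: w4:T. ✓
w4: successors {w5}; p → q there: w5:F. ✗
w5: successors {w6}; p → q there: w6:F. ✗
w6: successors {w6}; p → q there: w6:F. ✗
— 4 worlds.

6 and 4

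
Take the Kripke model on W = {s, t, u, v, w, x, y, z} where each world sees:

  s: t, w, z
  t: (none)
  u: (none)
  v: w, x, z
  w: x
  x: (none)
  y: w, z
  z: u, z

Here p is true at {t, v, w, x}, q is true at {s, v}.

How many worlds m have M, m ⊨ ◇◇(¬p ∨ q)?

4

s: successors {t, w, z}; ◇(¬p ∨ q) there: t:F, w:F, z:T. ✓
t: no successors, so ◇◇(¬p ∨ q) fails. ✗
u: no successors, so ◇◇(¬p ∨ q) fails. ✗
v: successors {w, x, z}; ◇(¬p ∨ q) there: w:F, x:F, z:T. ✓
w: successors {x}; ◇(¬p ∨ q) there: x:F. ✗
x: no successors, so ◇◇(¬p ∨ q) fails. ✗
y: successors {w, z}; ◇(¬p ∨ q) there: w:F, z:T. ✓
z: successors {u, z}; ◇(¬p ∨ q) there: u:F, z:T. ✓
Satisfying worlds: {s, v, y, z}.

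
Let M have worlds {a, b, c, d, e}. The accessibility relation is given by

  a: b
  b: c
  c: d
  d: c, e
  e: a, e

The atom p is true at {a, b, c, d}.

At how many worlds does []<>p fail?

0

a: successors {b}; <>p there: b:T. ✓
b: successors {c}; <>p there: c:T. ✓
c: successors {d}; <>p there: d:T. ✓
d: successors {c, e}; <>p there: c:T, e:T. ✓
e: successors {a, e}; <>p there: a:T, e:T. ✓
Satisfying worlds: {a, b, c, d, e}.
So []<>p fails at the other 0 worlds.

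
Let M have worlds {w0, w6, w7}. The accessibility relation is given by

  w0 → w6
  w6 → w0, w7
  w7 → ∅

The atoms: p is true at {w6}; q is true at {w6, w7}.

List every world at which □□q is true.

w0: successors {w6}; □q there: w6:F. ✗
w6: successors {w0, w7}; □q there: w0:T, w7:T. ✓
w7: no successors, so □□q holds vacuously. ✓

{w6, w7}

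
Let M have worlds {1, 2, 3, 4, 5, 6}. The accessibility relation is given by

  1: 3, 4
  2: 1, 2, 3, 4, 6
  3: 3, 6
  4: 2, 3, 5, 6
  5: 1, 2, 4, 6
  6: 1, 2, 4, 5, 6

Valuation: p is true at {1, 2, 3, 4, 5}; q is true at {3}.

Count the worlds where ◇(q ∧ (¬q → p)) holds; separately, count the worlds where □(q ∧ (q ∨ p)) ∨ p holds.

For ◇(q ∧ (¬q → p)):
1: successors {3, 4}; q ∧ (¬q → p) there: 3:T, 4:F. ✓
2: successors {1, 2, 3, 4, 6}; q ∧ (¬q → p) there: 1:F, 2:F, 3:T, 4:F, 6:F. ✓
3: successors {3, 6}; q ∧ (¬q → p) there: 3:T, 6:F. ✓
4: successors {2, 3, 5, 6}; q ∧ (¬q → p) there: 2:F, 3:T, 5:F, 6:F. ✓
5: successors {1, 2, 4, 6}; q ∧ (¬q → p) there: 1:F, 2:F, 4:F, 6:F. ✗
6: successors {1, 2, 4, 5, 6}; q ∧ (¬q → p) there: 1:F, 2:F, 4:F, 5:F, 6:F. ✗
— 4 worlds.
For □(q ∧ (q ∨ p)) ∨ p:
1: □(q ∧ (q ∨ p)) is F, p is T. ✓
2: □(q ∧ (q ∨ p)) is F, p is T. ✓
3: □(q ∧ (q ∨ p)) is F, p is T. ✓
4: □(q ∧ (q ∨ p)) is F, p is T. ✓
5: □(q ∧ (q ∨ p)) is F, p is T. ✓
6: □(q ∧ (q ∨ p)) is F, p is F. ✗
— 5 worlds.

4 and 5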